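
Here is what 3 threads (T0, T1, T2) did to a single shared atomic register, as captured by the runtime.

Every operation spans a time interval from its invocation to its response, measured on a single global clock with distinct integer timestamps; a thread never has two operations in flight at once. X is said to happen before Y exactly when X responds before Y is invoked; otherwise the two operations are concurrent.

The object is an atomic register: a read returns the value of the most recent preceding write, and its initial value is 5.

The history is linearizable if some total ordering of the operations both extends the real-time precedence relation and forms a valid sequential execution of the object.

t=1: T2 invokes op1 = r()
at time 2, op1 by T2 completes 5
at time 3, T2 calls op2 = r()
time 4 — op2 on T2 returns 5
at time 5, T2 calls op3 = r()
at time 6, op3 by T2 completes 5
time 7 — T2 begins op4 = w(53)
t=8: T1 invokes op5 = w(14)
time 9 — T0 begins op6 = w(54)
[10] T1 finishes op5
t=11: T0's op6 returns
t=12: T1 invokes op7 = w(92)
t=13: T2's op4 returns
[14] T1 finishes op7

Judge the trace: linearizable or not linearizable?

linearizable

a witness: op1, op2, op3, op4, op5, op6, op7
1. op1 r() → 5, leaving value 5
2. op2 r() → 5, leaving value 5
3. op3 r() → 5, leaving value 5
4. op4 w(53), leaving value 53
5. op5 w(14), leaving value 14
6. op6 w(54), leaving value 54
7. op7 w(92), leaving value 92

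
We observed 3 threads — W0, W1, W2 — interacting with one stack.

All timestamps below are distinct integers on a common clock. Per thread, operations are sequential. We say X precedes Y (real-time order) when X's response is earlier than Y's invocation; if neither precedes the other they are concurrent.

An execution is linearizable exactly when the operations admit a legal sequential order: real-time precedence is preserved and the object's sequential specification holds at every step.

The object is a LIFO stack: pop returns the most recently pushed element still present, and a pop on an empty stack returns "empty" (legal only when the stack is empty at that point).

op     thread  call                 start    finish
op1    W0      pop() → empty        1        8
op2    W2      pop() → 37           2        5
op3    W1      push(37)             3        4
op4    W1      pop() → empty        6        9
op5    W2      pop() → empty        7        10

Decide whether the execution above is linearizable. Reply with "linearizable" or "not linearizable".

linearizable

witness order: op1, op3, op2, op4, op5
step 1: op1 pop() → empty — stack <>
step 2: op3 push(37) — stack <37>
step 3: op2 pop() → 37 — stack <>
step 4: op4 pop() → empty — stack <>
step 5: op5 pop() → empty — stack <>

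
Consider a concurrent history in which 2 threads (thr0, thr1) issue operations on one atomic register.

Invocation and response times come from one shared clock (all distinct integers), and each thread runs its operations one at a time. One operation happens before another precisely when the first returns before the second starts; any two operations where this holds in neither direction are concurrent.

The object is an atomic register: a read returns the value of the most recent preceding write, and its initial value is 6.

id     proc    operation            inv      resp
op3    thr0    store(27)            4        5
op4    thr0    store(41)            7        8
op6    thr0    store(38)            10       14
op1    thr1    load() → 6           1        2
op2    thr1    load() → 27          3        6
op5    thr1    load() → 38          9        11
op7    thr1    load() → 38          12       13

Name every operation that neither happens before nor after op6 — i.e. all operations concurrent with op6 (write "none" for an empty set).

op6 runs from 10 to 14; window-overlapping ops are concurrent
op1 [1,2]: before
op2 [3,6]: before
op3 [4,5]: before
op4 [7,8]: before
op5 [9,11]: concurrent
op7 [12,13]: concurrent

op5, op7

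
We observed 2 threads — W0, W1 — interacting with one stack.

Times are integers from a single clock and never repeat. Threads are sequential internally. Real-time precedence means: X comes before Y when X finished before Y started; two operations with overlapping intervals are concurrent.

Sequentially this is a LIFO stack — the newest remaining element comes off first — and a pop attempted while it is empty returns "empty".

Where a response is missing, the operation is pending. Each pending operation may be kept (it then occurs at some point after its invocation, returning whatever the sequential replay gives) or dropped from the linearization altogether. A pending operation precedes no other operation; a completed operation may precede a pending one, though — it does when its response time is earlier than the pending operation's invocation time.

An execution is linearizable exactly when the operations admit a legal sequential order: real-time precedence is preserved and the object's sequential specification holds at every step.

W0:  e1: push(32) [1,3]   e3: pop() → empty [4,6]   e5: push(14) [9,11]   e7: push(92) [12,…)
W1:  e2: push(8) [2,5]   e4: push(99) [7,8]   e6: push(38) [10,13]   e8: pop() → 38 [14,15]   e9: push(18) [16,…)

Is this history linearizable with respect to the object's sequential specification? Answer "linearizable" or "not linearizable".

through event 5 a valid linearization exists; event 6 (e3 responding at time 6) ends that
checked exhaustively: 3 real-time-consistent orders of 3 completed operations, zero legal stack replays
sample order e1, e2, e3 stalls at step 3 — e3 pop() → empty has no legal effect
sample order e1, e3, e2 stalls at step 2 — e3 pop() → empty has no legal effect

not linearizable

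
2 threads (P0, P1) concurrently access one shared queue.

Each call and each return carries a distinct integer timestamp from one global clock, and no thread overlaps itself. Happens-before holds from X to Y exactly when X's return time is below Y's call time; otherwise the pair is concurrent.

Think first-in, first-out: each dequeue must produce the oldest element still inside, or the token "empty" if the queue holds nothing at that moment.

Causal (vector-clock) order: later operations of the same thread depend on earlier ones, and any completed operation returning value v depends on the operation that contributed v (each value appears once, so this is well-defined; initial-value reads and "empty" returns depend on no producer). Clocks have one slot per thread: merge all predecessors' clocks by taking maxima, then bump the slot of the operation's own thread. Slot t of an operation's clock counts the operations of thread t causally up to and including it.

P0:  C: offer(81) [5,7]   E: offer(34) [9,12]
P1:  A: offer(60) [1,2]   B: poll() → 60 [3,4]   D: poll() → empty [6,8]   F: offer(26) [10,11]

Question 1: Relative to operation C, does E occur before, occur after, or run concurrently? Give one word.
after

E spans [9,12], C spans [5,7]
resp(C)=7 < inv(E)=9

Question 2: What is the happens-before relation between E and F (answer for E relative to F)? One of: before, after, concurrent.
concurrent

E spans [9,12], F spans [10,11]
the intervals overlap in both directions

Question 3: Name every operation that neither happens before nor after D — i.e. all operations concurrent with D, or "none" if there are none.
C

overlap test against D [6,8]: concurrent iff the interval meets 6..8
A [1,2]: before
B [3,4]: before
C [5,7]: concurrent
E [9,12]: after
F [10,11]: after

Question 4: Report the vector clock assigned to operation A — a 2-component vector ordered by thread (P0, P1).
(0, 1)

A, invoked 1, has no incoming edges; only P1's bump applies → (0, 1)
C, invoked 5, has no incoming edges; only P0's bump applies → (1, 0)
invoked at 3, B merges VC(A)=(0, 1) and bumps P1's slot → (0, 2)
invoked at 9, E merges VC(C)=(1, 0) and bumps P0's slot → (2, 0)
invoked at 6, D merges VC(B)=(0, 2) and bumps P1's slot → (0, 3)
invoked at 10, F merges VC(D)=(0, 3) and bumps P1's slot → (0, 4)
target: VC(A) = (0, 1)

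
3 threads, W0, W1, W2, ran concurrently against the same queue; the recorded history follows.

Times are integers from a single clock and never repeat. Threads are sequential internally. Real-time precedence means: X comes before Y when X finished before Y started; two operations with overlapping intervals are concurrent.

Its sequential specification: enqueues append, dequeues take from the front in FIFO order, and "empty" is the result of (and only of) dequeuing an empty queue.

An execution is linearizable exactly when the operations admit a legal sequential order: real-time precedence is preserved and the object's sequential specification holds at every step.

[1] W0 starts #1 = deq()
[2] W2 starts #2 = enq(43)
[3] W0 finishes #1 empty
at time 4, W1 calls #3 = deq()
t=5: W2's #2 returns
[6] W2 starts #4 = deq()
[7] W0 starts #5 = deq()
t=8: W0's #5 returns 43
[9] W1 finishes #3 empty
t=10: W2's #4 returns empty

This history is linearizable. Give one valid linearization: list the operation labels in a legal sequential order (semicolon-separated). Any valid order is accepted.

after step 1 (#1 deq() → empty): queue <>
after step 2 (#2 enq(43)): queue <43>
after step 3 (#5 deq() → 43): queue <>
after step 4 (#3 deq() → empty): queue <>
after step 5 (#4 deq() → empty): queue <>

#1; #2; #5; #3; #4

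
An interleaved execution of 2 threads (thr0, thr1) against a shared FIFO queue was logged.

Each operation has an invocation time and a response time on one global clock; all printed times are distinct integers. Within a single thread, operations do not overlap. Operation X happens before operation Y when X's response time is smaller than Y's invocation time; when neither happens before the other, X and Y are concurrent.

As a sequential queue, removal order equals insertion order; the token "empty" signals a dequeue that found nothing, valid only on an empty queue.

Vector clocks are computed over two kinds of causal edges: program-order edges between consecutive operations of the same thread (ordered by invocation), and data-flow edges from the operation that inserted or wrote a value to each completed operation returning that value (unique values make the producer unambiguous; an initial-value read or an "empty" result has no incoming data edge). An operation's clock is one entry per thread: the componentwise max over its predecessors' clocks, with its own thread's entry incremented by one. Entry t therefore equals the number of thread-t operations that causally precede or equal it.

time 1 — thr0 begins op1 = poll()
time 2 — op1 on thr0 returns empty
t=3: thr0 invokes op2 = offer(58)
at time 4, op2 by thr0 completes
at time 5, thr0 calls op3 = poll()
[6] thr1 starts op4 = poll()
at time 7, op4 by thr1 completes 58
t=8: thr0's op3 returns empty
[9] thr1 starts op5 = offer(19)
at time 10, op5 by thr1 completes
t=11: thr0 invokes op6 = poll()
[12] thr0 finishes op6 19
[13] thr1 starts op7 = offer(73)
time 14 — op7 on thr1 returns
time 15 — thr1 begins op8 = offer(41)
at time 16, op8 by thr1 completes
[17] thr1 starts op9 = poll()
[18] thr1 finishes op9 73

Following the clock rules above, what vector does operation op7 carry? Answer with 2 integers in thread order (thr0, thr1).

root op op1, invoked 1: fresh clock plus thr0's own tick → (1, 0)
op2, invoked 3, takes VC(op1)=(1, 0) under max, adds 1 for thr0 → (2, 0)
op4, invoked 6, takes VC(op2)=(2, 0) under max, adds 1 for thr1 → (2, 1)
op3, invoked 5, takes VC(op2)=(2, 0) under max, adds 1 for thr0 → (3, 0)
op5, invoked 9, takes VC(op4)=(2, 1) under max, adds 1 for thr1 → (2, 2)
op7, invoked 13, takes VC(op5)=(2, 2) under max, adds 1 for thr1 → (2, 3)
op8, invoked 15, takes VC(op7)=(2, 3) under max, adds 1 for thr1 → (2, 4)
op6, invoked 11, takes VC(op3)=(3, 0), VC(op5)=(2, 2) under max, adds 1 for thr0 → (4, 2)
op9, invoked 17, takes VC(op7)=(2, 3), VC(op8)=(2, 4) under max, adds 1 for thr1 → (2, 5)
target: VC(op7) = (2, 3)

(2, 3)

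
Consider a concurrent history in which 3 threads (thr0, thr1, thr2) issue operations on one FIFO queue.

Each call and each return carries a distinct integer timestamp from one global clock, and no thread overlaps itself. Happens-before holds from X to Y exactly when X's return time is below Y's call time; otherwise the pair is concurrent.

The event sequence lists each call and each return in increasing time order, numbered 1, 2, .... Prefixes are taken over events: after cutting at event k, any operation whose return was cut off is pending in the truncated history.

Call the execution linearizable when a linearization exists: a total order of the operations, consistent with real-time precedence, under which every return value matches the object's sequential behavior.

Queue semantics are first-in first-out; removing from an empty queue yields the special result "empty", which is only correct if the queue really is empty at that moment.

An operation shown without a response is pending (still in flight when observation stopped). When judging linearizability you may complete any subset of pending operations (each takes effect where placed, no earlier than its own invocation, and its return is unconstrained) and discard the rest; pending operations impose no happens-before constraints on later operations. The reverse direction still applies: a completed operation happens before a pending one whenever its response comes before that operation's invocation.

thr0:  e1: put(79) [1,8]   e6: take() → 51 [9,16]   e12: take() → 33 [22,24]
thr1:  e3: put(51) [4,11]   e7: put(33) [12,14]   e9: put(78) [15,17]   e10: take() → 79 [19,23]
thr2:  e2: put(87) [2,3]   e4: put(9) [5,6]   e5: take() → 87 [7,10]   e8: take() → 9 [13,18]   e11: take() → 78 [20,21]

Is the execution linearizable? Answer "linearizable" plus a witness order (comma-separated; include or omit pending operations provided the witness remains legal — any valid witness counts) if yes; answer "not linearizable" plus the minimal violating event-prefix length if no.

not linearizable — minimal violating prefix: 21 events

events 1..20 are fine; event 21 — the response of e11 at time 21 — makes the prefix non-linearizable
checked exhaustively: 234 real-time-consistent orders of 10 completed operations, zero legal FIFO queue replays
completion choices over the 1 pending operation (e10) were checked; none helps
e.g. e1, e2, e3, e4, e5, e6, e7, e8, e9, e11 (pending dropped): illegal at step 5, since e5 take() → 87 cannot apply there
e.g. e1, e2, e3, e4, e5, e6, e7, e9, e8, e11 (pending dropped): illegal at step 5, since e5 take() → 87 cannot apply there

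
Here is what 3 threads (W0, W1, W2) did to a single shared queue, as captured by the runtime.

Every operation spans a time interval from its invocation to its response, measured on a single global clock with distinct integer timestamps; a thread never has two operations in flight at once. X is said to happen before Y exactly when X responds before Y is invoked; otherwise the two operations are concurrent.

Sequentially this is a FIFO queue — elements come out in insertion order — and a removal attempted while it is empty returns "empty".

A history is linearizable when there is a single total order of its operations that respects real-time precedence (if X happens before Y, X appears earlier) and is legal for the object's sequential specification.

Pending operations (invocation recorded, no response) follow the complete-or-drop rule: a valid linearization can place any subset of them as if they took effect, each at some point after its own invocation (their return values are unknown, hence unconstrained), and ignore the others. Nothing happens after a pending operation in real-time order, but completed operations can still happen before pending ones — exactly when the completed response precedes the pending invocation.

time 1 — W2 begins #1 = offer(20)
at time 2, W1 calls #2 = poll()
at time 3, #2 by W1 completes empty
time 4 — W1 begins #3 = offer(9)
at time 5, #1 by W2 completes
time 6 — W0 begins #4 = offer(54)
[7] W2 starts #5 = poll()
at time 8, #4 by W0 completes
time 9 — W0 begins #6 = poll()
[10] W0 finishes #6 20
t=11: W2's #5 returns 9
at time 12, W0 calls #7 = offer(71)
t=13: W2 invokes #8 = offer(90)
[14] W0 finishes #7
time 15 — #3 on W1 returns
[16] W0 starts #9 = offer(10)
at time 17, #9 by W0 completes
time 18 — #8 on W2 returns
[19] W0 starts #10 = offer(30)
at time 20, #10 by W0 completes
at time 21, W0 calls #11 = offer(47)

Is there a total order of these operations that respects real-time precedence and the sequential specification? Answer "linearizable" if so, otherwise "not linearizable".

one valid linearization: #2, #1, #3, #4, #6, #5, #7, #8, #9, #10
step 1: #2 poll() → empty — queue <>
step 2: #1 offer(20) — queue <20>
step 3: #3 offer(9) — queue <20,9>
step 4: #4 offer(54) — queue <20,9,54>
step 5: #6 poll() → 20 — queue <9,54>
step 6: #5 poll() → 9 — queue <54>
step 7: #7 offer(71) — queue <54,71>
step 8: #8 offer(90) — queue <54,71,90>
step 9: #9 offer(10) — queue <54,71,90,10>
step 10: #10 offer(30) — queue <54,71,90,10,30>

linearizable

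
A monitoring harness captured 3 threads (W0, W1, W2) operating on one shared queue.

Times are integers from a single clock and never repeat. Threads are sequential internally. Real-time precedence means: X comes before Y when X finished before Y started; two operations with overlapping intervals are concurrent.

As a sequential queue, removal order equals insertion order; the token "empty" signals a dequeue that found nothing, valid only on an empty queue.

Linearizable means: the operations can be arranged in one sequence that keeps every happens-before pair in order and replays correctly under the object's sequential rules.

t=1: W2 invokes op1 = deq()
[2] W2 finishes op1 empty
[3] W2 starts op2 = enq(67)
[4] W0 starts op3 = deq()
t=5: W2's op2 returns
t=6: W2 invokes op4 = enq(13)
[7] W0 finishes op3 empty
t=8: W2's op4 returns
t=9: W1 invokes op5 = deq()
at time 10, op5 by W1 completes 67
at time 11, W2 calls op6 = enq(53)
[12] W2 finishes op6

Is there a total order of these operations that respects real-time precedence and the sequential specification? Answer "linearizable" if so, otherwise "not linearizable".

one valid linearization: op1, op3, op2, op4, op5, op6
after step 1 (op1 deq() → empty): queue <>
after step 2 (op3 deq() → empty): queue <>
after step 3 (op2 enq(67)): queue <67>
after step 4 (op4 enq(13)): queue <67,13>
after step 5 (op5 deq() → 67): queue <13>
after step 6 (op6 enq(53)): queue <13,53>

linearizable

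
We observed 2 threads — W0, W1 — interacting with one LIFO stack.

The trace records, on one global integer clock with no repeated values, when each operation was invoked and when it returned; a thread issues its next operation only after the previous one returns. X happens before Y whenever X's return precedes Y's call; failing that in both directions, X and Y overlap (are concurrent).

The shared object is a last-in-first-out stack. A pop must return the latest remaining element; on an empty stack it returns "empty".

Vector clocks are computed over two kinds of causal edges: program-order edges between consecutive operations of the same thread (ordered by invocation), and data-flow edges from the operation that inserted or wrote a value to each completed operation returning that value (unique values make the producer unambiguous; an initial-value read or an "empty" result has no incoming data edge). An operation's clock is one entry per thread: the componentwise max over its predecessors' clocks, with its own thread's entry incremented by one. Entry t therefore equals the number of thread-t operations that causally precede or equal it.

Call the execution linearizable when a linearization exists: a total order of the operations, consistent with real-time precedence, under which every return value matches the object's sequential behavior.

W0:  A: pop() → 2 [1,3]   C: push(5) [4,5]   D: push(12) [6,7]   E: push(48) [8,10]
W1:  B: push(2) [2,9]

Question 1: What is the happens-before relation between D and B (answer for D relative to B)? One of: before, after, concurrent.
Answer: concurrent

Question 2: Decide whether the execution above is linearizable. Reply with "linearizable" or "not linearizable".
linearizable

witness order: B, A, C, D, E
after step 1 (B push(2)): stack <2>
after step 2 (A pop() → 2): stack <>
after step 3 (C push(5)): stack <5>
after step 4 (D push(12)): stack <5,12>
after step 5 (E push(48)): stack <5,12,48>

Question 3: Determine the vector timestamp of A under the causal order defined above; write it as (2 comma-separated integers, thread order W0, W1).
Answer: (1, 1)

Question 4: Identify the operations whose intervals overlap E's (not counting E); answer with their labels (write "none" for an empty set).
Answer: B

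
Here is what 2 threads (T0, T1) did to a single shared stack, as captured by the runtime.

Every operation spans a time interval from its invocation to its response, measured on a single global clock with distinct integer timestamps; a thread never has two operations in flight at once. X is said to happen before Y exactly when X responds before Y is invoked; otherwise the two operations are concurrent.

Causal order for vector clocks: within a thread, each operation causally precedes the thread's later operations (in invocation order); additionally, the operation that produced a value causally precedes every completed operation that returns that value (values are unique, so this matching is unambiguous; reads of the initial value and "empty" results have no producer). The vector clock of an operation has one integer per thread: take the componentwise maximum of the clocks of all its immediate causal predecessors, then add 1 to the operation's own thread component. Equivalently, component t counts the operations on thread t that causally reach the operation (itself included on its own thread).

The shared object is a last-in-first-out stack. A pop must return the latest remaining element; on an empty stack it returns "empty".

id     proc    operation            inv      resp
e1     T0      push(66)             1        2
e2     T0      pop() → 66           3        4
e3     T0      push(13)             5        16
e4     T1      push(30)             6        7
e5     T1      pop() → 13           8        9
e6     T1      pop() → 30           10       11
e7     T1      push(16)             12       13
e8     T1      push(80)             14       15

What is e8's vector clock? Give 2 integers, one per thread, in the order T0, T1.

(3, 5)

e4, invoked 6, has no incoming edges; only T1's bump applies → (0, 1)
e1, invoked 1, has no incoming edges; only T0's bump applies → (1, 0)
e2, invoked 3, takes VC(e1)=(1, 0) under max, adds 1 for T0 → (2, 0)
e3, invoked 5, takes VC(e2)=(2, 0) under max, adds 1 for T0 → (3, 0)
e5, invoked 8, takes VC(e3)=(3, 0), VC(e4)=(0, 1) under max, adds 1 for T1 → (3, 2)
e6, invoked 10, takes VC(e4)=(0, 1), VC(e5)=(3, 2) under max, adds 1 for T1 → (3, 3)
e7, invoked 12, takes VC(e6)=(3, 3) under max, adds 1 for T1 → (3, 4)
e8, invoked 14, takes VC(e7)=(3, 4) under max, adds 1 for T1 → (3, 5)
target: VC(e8) = (3, 5)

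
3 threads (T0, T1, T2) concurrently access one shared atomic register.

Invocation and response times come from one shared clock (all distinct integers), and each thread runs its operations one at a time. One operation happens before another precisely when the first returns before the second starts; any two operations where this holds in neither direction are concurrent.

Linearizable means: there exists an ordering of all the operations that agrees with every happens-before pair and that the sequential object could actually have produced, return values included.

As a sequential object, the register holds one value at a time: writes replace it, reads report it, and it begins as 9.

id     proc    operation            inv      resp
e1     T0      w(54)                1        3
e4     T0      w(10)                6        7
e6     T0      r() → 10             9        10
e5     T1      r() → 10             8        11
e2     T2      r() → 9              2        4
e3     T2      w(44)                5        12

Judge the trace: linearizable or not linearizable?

linearizable

witness order: e2, e1, e3, e4, e5, e6
step 1: e2 r() → 9 — value 9
step 2: e1 w(54) — value 54
step 3: e3 w(44) — value 44
step 4: e4 w(10) — value 10
step 5: e5 r() → 10 — value 10
step 6: e6 r() → 10 — value 10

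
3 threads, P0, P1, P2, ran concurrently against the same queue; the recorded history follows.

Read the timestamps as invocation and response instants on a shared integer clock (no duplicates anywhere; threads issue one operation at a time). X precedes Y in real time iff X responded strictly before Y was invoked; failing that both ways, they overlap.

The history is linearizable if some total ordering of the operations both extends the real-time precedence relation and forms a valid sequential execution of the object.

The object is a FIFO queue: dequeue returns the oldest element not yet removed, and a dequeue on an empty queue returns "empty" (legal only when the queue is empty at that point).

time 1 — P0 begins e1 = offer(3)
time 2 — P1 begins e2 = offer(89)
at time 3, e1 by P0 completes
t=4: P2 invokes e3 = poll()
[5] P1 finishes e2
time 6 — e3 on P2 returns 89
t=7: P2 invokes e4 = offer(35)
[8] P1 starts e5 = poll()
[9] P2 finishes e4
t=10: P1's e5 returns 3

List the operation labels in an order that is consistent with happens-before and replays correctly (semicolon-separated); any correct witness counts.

after step 1 (e2 offer(89)): queue <89>
after step 2 (e1 offer(3)): queue <89,3>
after step 3 (e3 poll() → 89): queue <3>
after step 4 (e4 offer(35)): queue <3,35>
after step 5 (e5 poll() → 3): queue <35>

e2; e1; e3; e4; e5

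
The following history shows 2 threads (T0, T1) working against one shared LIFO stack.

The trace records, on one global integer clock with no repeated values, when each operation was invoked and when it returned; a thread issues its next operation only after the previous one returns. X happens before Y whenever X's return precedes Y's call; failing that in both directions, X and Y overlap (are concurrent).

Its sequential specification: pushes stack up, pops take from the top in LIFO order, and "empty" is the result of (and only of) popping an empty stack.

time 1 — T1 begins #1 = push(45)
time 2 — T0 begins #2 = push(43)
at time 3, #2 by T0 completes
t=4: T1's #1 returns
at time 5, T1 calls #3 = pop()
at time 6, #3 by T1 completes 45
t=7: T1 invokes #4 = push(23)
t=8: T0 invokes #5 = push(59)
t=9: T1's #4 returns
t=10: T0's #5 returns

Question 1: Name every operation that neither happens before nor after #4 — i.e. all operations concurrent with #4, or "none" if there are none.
Answer: #5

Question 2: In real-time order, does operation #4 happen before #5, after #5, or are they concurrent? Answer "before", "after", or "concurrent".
Answer: concurrent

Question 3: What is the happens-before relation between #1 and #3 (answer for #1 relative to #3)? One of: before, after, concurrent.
Answer: before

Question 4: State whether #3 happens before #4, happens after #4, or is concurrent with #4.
Answer: before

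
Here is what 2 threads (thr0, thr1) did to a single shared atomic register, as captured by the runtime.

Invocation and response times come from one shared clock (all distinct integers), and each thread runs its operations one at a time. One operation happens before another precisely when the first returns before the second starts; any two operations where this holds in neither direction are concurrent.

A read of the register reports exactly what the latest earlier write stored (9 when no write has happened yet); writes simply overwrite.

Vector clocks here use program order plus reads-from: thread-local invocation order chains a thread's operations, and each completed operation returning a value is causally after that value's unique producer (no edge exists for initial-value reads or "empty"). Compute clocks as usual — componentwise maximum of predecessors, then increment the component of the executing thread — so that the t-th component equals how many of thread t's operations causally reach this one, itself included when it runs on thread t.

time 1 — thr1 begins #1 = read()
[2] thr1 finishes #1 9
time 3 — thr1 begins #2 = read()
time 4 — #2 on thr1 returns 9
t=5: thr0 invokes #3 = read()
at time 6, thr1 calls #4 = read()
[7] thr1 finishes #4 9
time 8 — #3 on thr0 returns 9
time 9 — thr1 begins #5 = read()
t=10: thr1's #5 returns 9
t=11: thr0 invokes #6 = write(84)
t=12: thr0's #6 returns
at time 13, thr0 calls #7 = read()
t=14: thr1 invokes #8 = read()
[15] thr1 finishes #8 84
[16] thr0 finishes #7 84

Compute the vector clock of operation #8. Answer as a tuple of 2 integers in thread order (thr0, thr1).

(2, 5)

#1, invoked 1, has no incoming edges; only thr1's bump applies → (0, 1)
#3, invoked 5, has no incoming edges; only thr0's bump applies → (1, 0)
merge at #2 (invoked 3): VC(#1)=(0, 1), own-thread bump on thr1 → (0, 2)
merge at #6 (invoked 11): VC(#3)=(1, 0), own-thread bump on thr0 → (2, 0)
merge at #4 (invoked 6): VC(#2)=(0, 2), own-thread bump on thr1 → (0, 3)
merge at #7 (invoked 13): VC(#6)=(2, 0), own-thread bump on thr0 → (3, 0)
merge at #5 (invoked 9): VC(#4)=(0, 3), own-thread bump on thr1 → (0, 4)
merge at #8 (invoked 14): VC(#5)=(0, 4), VC(#6)=(2, 0), own-thread bump on thr1 → (2, 5)
target: VC(#8) = (2, 5)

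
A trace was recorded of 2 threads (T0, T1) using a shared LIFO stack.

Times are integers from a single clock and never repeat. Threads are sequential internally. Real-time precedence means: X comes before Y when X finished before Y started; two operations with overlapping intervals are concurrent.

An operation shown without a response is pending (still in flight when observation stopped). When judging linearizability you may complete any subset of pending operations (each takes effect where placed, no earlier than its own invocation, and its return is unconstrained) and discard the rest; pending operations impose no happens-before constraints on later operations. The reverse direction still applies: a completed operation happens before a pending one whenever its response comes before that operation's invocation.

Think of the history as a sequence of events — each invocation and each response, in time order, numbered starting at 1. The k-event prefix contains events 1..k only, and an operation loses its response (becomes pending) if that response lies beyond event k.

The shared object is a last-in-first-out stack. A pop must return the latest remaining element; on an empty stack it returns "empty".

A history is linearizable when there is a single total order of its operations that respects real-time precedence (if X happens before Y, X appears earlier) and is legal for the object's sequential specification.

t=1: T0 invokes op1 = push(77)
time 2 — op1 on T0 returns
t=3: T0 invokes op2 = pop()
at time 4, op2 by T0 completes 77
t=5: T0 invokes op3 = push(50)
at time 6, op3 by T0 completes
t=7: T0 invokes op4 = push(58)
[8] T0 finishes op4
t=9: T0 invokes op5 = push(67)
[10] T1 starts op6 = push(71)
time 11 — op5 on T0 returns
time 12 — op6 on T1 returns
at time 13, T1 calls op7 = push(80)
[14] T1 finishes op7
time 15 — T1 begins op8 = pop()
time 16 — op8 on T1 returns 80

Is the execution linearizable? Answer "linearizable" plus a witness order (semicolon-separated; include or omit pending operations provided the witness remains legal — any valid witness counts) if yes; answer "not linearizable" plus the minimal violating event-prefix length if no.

1. op1 push(77), leaving stack <77>
2. op2 pop() → 77, leaving stack <>
3. op3 push(50), leaving stack <50>
4. op4 push(58), leaving stack <50,58>
5. op5 push(67), leaving stack <50,58,67>
6. op6 push(71), leaving stack <50,58,67,71>
7. op7 push(80), leaving stack <50,58,67,71,80>
8. op8 pop() → 80, leaving stack <50,58,67,71>

linearizable — witness: op1; op2; op3; op4; op5; op6; op7; op8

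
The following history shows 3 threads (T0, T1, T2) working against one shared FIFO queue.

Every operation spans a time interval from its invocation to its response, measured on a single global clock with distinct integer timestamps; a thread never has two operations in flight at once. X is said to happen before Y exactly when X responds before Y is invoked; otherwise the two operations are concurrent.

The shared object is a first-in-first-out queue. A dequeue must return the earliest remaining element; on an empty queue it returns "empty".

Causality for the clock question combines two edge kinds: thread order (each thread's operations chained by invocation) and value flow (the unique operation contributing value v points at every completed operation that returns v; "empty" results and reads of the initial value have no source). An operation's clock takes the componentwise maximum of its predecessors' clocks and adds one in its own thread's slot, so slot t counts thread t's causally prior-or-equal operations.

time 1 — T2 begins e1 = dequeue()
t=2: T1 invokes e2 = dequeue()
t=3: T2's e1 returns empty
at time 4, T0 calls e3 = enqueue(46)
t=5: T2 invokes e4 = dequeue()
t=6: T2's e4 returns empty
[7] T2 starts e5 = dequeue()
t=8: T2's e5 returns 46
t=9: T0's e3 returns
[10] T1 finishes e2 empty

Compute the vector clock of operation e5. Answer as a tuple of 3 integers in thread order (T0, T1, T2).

invoked at 1, e1 has no predecessors; its own T2 bump gives (0, 0, 1)
invoked at 2, e2 has no predecessors; its own T1 bump gives (0, 1, 0)
invoked at 4, e3 has no predecessors; its own T0 bump gives (1, 0, 0)
merge at e4 (invoked 5): VC(e1)=(0, 0, 1), own-thread bump on T2 → (0, 0, 2)
merge at e5 (invoked 7): VC(e3)=(1, 0, 0), VC(e4)=(0, 0, 2), own-thread bump on T2 → (1, 0, 3)
target: VC(e5) = (1, 0, 3)

(1, 0, 3)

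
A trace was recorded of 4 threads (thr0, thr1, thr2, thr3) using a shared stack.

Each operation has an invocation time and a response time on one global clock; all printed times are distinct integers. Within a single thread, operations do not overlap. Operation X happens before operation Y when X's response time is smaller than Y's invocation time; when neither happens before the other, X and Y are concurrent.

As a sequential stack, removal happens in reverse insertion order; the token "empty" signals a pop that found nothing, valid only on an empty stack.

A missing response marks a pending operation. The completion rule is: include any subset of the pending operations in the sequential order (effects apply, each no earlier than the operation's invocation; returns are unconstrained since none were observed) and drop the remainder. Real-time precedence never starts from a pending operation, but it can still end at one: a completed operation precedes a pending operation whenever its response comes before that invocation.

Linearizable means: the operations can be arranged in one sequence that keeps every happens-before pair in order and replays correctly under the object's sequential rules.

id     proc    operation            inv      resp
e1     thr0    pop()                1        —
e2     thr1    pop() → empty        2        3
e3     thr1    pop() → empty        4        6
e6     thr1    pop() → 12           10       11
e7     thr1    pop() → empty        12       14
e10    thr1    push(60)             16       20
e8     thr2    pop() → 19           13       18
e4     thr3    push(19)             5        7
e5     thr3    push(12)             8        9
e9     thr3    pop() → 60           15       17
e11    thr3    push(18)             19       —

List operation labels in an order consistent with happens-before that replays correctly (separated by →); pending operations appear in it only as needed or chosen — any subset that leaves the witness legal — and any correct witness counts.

after step 1 (e1 pop() (pending, included)): stack <>
after step 2 (e2 pop() → empty): stack <>
after step 3 (e3 pop() → empty): stack <>
after step 4 (e4 push(19)): stack <19>
after step 5 (e5 push(12)): stack <19,12>
after step 6 (e6 pop() → 12): stack <19>
after step 7 (e8 pop() → 19): stack <>
after step 8 (e7 pop() → empty): stack <>
after step 9 (e10 push(60)): stack <60>
after step 10 (e9 pop() → 60): stack <>

e1 → e2 → e3 → e4 → e5 → e6 → e8 → e7 → e10 → e9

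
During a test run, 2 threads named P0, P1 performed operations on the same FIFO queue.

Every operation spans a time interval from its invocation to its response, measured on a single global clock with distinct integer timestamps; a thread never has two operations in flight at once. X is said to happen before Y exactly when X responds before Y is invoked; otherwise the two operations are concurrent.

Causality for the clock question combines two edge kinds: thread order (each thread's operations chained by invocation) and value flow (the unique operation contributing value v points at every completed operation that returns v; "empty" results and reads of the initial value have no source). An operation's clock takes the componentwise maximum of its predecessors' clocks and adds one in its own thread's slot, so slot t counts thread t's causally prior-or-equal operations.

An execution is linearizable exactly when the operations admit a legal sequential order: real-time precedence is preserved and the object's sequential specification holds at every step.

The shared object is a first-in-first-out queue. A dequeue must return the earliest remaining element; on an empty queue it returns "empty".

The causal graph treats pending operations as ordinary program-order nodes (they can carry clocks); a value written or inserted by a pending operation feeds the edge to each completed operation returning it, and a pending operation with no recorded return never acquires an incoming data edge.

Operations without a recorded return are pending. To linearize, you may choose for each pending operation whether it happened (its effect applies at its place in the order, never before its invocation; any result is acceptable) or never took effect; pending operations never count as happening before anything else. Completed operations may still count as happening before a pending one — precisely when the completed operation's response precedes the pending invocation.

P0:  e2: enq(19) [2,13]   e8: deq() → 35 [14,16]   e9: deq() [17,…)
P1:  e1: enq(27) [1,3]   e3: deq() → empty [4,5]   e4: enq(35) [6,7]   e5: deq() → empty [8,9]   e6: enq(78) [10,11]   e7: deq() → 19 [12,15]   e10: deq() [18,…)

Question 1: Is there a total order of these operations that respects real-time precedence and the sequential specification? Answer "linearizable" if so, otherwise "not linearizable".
through event 4 a valid linearization exists; event 5 (e3 responding at time 5) ends that
the completed operations (2 total) allow one real-time order; the FIFO queue replay rejects it
including or dropping the 1 pending operation (e2) in any combination fails
one such order, e1, e3 (pending dropped), breaks at step 2 where e3 deq() → empty is illegal

not linearizable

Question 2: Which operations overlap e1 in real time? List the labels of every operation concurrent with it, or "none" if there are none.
Answer: e2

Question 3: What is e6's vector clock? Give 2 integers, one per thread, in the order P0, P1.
Answer: (0, 5)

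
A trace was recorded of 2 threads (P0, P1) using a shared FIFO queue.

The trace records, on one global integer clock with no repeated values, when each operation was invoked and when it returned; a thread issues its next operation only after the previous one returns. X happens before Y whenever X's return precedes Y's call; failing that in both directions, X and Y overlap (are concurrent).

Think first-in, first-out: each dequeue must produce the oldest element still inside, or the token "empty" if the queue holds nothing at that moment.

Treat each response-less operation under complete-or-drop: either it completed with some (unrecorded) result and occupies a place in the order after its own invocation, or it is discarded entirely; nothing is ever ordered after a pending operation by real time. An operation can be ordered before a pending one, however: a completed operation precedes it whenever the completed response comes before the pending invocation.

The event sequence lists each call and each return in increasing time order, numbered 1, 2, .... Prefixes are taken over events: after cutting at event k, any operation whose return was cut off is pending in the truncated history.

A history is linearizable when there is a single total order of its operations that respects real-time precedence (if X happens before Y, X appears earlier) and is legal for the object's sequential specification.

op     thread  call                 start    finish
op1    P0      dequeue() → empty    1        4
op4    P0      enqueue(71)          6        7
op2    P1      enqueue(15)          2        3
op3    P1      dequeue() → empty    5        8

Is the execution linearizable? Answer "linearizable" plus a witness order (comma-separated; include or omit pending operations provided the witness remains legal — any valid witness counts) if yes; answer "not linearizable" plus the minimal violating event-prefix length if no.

not linearizable — minimal violating prefix: 8 events

cut after 7 events: linearizable; cut after 8 events (op3 responds, time 8): not linearizable
real-time-consistent orders of the 4 completed operations: 4 — all fail the FIFO queue replay
for example op1, op2, op3, op4 fails at step 3: op3 dequeue() → empty is not legal there
for example op1, op2, op4, op3 fails at step 4: op3 dequeue() → empty is not legal there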